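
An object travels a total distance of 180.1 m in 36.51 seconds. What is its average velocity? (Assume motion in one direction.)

v_avg = Δd / Δt = 180.1 / 36.51 = 4.93 m/s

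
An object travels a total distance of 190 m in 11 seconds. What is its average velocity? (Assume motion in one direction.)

v_avg = Δd / Δt = 190 / 11 = 17.27 m/s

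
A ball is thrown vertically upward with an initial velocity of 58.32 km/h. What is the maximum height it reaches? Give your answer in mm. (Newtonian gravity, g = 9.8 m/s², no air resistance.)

v₀ = 58.32 km/h × 0.2777777777777778 = 16.2 m/s
h_max = v₀² / (2g) = 16.2² / (2 × 9.8) = 262.44 / 19.6 = 13.3898 m
h_max = 13.3898 m / 0.001 = 13390 mm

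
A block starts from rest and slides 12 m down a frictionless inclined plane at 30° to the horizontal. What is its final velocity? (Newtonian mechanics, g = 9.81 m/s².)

a = g sin(θ) = 9.81 × sin(30°) = 4.905 m/s²
v = √(2ad) = √(2 × 4.905 × 12) = 10.85 m/s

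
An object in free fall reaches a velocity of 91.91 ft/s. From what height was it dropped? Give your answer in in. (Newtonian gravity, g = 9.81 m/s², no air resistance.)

v = 91.91 ft/s × 0.3048 = 28.0142 m/s
h = v² / (2g) = 28.0142² / (2 × 9.81) = 39.9998 m
h = 39.9998 m / 0.0254 = 1575 in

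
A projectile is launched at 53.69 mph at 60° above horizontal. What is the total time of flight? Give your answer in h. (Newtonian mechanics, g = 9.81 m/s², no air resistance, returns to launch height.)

v₀ = 53.69 mph × 0.44704 = 24.0016 m/s
T = 2 × v₀ × sin(θ) / g = 2 × 24.0016 × sin(60°) / 9.81 = 2 × 24.0016 × 0.866025 / 9.81 = 4.23771 s
T = 4.23771 s / 3600.0 = 0.001177 h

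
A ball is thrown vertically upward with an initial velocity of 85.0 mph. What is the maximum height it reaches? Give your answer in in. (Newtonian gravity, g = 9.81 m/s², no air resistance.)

v₀ = 85.0 mph × 0.44704 = 37.9984 m/s
h_max = v₀² / (2g) = 37.9984² / (2 × 9.81) = 1443.88 / 19.62 = 73.5923 m
h_max = 73.5923 m / 0.0254 = 2897 in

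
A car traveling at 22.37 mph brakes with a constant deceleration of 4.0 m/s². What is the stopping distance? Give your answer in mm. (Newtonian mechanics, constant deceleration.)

v₀ = 22.37 mph × 0.44704 = 10.0003 m/s
d = v₀² / (2a) = 10.0003² / (2 × 4.0) = 100.006 / 8.0 = 12.5008 m
d = 12.5008 m / 0.001 = 12500 mm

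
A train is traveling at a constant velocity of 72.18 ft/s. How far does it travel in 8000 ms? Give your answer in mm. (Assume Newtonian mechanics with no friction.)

v = 72.18 ft/s × 0.3048 = 22.0005 m/s
t = 8000 ms × 0.001 = 8.0 s
d = v × t = 22.0005 × 8.0 = 176.004 m
d = 176.004 m / 0.001 = 176000 mm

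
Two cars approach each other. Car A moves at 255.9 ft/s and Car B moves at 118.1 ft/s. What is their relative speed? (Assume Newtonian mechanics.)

v_rel = v_A + v_B = 255.9 + 118.1 = 374.0 ft/s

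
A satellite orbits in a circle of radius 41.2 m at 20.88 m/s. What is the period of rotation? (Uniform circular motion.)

T = 2πr/v = 2π×41.2/20.88 = 12.4 s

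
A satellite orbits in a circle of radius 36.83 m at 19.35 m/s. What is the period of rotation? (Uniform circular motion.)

T = 2πr/v = 2π×36.83/19.35 = 11.96 s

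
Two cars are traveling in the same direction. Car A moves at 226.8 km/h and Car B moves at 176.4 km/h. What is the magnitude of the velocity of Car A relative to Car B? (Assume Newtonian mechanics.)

v_rel = |v_A - v_B| = |226.8 - 176.4| = 50.4 km/h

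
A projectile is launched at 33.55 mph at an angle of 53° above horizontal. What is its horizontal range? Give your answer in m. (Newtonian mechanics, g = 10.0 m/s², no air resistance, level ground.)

v₀ = 33.55 mph × 0.44704 = 14.9982 m/s
R = v₀² × sin(2θ) / g = 14.9982² × sin(2 × 53°) / 10.0 = 224.946 × 0.961262 / 10.0 = 21.62 m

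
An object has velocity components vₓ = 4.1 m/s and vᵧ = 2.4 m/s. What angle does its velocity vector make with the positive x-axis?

θ = arctan(vᵧ/vₓ) = arctan(2.4/4.1) = 30.34°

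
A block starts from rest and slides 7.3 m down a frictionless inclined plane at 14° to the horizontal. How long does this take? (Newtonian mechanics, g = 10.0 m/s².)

a = g sin(θ) = 10.0 × sin(14°) = 2.4192 m/s²
t = √(2d/a) = √(2 × 7.3 / 2.4192) = 2.46 s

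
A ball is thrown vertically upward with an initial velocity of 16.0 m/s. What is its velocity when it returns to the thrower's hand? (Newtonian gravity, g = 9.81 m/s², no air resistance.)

By conservation of energy (no air resistance), the ball returns to the throw height with the same speed as launch, but directed downward.
|v_ground| = v₀ = 16.0 m/s
v_ground = 16.0 m/s (downward)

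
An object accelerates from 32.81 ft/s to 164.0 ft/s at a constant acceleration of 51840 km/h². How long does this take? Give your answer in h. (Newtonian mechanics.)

v₀ = 32.81 ft/s × 0.3048 = 10.0005 m/s
v = 164.0 ft/s × 0.3048 = 49.9872 m/s
a = 51840 km/h² × 7.716049382716049e-05 = 4.0 m/s²
t = (v - v₀) / a = (49.9872 - 10.0005) / 4.0 = 9.99667 s
t = 9.99667 s / 3600.0 = 0.002777 h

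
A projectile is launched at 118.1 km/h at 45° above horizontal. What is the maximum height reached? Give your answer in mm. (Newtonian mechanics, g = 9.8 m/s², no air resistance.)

v₀ = 118.1 km/h × 0.2777777777777778 = 32.8056 m/s
H = v₀² × sin²(θ) / (2g) = 32.8056² × sin(45°)² / (2 × 9.8) = 1076.21 × 0.5 / 19.6 = 27.4543 m
H = 27.4543 m / 0.001 = 27450 mm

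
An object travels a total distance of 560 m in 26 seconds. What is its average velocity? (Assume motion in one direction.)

v_avg = Δd / Δt = 560 / 26 = 21.54 m/s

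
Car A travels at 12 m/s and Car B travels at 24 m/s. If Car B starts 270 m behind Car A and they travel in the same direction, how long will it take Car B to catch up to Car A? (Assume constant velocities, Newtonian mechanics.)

Relative speed: v_rel = 24 - 12 = 12 m/s
Time to catch: t = d₀/v_rel = 270/12 = 22.5 s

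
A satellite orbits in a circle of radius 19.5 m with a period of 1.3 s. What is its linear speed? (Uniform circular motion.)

v = 2πr/T = 2π×19.5/1.3 = 94.25 m/s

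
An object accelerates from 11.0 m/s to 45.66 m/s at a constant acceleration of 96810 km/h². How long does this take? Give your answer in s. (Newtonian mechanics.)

a = 96810 km/h² × 7.716049382716049e-05 = 7.46991 m/s²
t = (v - v₀) / a = (45.66 - 11.0) / 7.46991 = 4.64 s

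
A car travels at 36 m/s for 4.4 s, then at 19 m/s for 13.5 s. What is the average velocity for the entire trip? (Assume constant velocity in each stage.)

d₁ = v₁t₁ = 36 × 4.4 = 158.4 m
d₂ = v₂t₂ = 19 × 13.5 = 256.5 m
d_total = 414.9 m, t_total = 17.9 s
v_avg = d_total/t_total = 414.9/17.9 = 23.18 m/s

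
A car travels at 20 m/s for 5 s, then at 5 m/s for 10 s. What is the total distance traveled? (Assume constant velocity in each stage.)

d₁ = v₁t₁ = 20 × 5 = 100 m
d₂ = v₂t₂ = 5 × 10 = 50 m
d_total = 100 + 50 = 150 m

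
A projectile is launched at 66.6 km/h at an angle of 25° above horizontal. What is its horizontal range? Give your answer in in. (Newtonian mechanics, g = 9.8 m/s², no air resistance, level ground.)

v₀ = 66.6 km/h × 0.2777777777777778 = 18.5 m/s
R = v₀² × sin(2θ) / g = 18.5² × sin(2 × 25°) / 9.8 = 342.25 × 0.766044 / 9.8 = 26.7529 m
R = 26.7529 m / 0.0254 = 1053 in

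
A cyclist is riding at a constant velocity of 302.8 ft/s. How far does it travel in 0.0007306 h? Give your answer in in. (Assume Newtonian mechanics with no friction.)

v = 302.8 ft/s × 0.3048 = 92.2934 m/s
t = 0.0007306 h × 3600.0 = 2.63016 s
d = v × t = 92.2934 × 2.63016 = 242.746 m
d = 242.746 m / 0.0254 = 9557 in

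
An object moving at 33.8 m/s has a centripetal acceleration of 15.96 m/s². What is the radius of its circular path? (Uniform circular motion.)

r = v²/a_c = 33.8²/15.96 = 71.58 m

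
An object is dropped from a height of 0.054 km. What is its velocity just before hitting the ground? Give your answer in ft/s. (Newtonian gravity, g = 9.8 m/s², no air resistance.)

h = 0.054 km × 1000.0 = 54.0 m
v = √(2gh) = √(2 × 9.8 × 54.0) = 32.5331 m/s
v = 32.5331 m/s / 0.3048 = 106.7 ft/s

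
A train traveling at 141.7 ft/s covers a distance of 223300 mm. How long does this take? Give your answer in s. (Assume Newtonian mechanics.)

d = 223300 mm × 0.001 = 223.3 m
v = 141.7 ft/s × 0.3048 = 43.1902 m/s
t = d / v = 223.3 / 43.1902 = 5.17 s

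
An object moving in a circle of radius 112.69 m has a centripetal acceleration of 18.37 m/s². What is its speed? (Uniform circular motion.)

v = √(a_c × r) = √(18.37 × 112.69) = 45.5 m/s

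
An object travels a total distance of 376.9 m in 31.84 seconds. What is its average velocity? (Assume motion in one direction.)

v_avg = Δd / Δt = 376.9 / 31.84 = 11.84 m/s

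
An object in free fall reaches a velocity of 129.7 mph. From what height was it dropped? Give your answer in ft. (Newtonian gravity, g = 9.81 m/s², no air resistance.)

v = 129.7 mph × 0.44704 = 57.9811 m/s
h = v² / (2g) = 57.9811² / (2 × 9.81) = 171.346 m
h = 171.346 m / 0.3048 = 562.2 ft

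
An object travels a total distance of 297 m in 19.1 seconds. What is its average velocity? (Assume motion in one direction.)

v_avg = Δd / Δt = 297 / 19.1 = 15.55 m/s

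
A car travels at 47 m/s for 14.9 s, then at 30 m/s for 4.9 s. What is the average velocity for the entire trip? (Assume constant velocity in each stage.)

d₁ = v₁t₁ = 47 × 14.9 = 700.3 m
d₂ = v₂t₂ = 30 × 4.9 = 147.0 m
d_total = 847.3 m, t_total = 19.8 s
v_avg = d_total/t_total = 847.3/19.8 = 42.79 m/s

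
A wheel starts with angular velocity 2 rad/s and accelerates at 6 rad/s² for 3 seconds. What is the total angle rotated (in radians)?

θ = ω₀t + ½αt² = 2×3 + ½×6×3² = 33.0 rad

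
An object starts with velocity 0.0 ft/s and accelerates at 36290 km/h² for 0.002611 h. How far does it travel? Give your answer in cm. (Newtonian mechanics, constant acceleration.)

v₀ = 0.0 ft/s × 0.3048 = 0.0 m/s
a = 36290 km/h² × 7.716049382716049e-05 = 2.80015 m/s²
t = 0.002611 h × 3600.0 = 9.3996 s
d = v₀ × t + ½ × a × t² = 0.0 × 9.3996 + 0.5 × 2.80015 × 9.3996² = 123.7 m
d = 123.7 m / 0.01 = 12370 cm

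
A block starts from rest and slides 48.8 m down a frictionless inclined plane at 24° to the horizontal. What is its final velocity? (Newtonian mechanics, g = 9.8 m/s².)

a = g sin(θ) = 9.8 × sin(24°) = 3.986 m/s²
v = √(2ad) = √(2 × 3.986 × 48.8) = 19.72 m/s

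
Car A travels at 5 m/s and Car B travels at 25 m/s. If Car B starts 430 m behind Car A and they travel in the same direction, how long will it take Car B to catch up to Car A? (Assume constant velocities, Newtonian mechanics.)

Relative speed: v_rel = 25 - 5 = 20 m/s
Time to catch: t = d₀/v_rel = 430/20 = 21.5 s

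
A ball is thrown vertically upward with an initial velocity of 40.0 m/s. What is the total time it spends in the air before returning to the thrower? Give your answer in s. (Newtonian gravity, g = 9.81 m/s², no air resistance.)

t_total = 2 × v₀ / g = 2 × 40.0 / 9.81 = 8.155 s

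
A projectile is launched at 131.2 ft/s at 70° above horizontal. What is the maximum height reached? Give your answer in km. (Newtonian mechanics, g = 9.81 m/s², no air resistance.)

v₀ = 131.2 ft/s × 0.3048 = 39.9898 m/s
H = v₀² × sin²(θ) / (2g) = 39.9898² × sin(70°)² / (2 × 9.81) = 1599.18 × 0.883022 / 19.62 = 71.973 m
H = 71.973 m / 1000.0 = 0.07197 km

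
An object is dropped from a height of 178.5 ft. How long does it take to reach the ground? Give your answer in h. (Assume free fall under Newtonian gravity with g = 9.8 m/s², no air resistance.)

h = 178.5 ft × 0.3048 = 54.4068 m
t = √(2h/g) = √(2 × 54.4068 / 9.8) = 3.33218 s
t = 3.33218 s / 3600.0 = 0.0009256 h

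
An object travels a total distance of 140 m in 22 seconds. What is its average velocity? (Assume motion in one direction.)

v_avg = Δd / Δt = 140 / 22 = 6.36 m/s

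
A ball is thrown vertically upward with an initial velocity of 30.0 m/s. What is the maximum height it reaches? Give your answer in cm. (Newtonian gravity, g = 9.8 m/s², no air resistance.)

h_max = v₀² / (2g) = 30.0² / (2 × 9.8) = 900.0 / 19.6 = 45.9184 m
h_max = 45.9184 m / 0.01 = 4592 cm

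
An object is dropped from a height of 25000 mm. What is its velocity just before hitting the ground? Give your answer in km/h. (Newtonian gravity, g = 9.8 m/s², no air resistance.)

h = 25000 mm × 0.001 = 25.0 m
v = √(2gh) = √(2 × 9.8 × 25.0) = 22.1359 m/s
v = 22.1359 m/s / 0.2777777777777778 = 79.69 km/h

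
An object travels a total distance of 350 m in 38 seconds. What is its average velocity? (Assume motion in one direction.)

v_avg = Δd / Δt = 350 / 38 = 9.21 m/s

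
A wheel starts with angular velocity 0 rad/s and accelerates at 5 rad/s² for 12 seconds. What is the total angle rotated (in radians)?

θ = ω₀t + ½αt² = 0×12 + ½×5×12² = 360.0 rad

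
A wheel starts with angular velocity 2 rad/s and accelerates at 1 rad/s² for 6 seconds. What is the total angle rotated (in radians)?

θ = ω₀t + ½αt² = 2×6 + ½×1×6² = 30.0 rad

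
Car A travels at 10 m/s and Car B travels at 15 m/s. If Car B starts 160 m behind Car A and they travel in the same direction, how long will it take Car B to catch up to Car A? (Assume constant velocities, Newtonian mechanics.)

Relative speed: v_rel = 15 - 10 = 5 m/s
Time to catch: t = d₀/v_rel = 160/5 = 32.0 s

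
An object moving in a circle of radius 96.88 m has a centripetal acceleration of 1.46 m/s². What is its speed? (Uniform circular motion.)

v = √(a_c × r) = √(1.46 × 96.88) = 11.89 m/s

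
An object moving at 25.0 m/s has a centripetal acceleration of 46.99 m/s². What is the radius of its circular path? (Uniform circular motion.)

r = v²/a_c = 25.0²/46.99 = 13.3 m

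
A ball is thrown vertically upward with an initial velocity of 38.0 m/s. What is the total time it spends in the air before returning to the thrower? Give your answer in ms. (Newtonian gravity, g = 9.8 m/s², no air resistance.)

t_total = 2 × v₀ / g = 2 × 38.0 / 9.8 = 7.7551 s
t_total = 7.7551 s / 0.001 = 7755 ms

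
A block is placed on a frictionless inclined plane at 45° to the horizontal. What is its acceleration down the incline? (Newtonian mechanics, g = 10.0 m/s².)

a = g sin(θ) = 10.0 × sin(45°) = 10.0 × 0.7071 = 7.07 m/s²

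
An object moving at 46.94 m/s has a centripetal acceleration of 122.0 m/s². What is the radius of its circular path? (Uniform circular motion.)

r = v²/a_c = 46.94²/122.0 = 18.06 m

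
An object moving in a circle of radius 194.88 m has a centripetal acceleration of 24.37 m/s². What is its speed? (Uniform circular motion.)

v = √(a_c × r) = √(24.37 × 194.88) = 68.91 m/s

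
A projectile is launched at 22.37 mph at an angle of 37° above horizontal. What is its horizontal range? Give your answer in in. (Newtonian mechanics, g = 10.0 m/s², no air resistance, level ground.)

v₀ = 22.37 mph × 0.44704 = 10.0003 m/s
R = v₀² × sin(2θ) / g = 10.0003² × sin(2 × 37°) / 10.0 = 100.006 × 0.961262 / 10.0 = 9.6132 m
R = 9.6132 m / 0.0254 = 378.5 in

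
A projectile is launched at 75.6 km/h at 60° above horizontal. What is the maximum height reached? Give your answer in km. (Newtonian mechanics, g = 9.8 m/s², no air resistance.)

v₀ = 75.6 km/h × 0.2777777777777778 = 21.0 m/s
H = v₀² × sin²(θ) / (2g) = 21.0² × sin(60°)² / (2 × 9.8) = 441.0 × 0.75 / 19.6 = 16.875 m
H = 16.875 m / 1000.0 = 0.01688 km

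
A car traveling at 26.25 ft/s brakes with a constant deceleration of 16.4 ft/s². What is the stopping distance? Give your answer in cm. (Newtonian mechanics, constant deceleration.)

v₀ = 26.25 ft/s × 0.3048 = 8.001 m/s
a = 16.4 ft/s² × 0.3048 = 4.99872 m/s²
d = v₀² / (2a) = 8.001² / (2 × 4.99872) = 64.016 / 9.99744 = 6.40324 m
d = 6.40324 m / 0.01 = 640.3 cm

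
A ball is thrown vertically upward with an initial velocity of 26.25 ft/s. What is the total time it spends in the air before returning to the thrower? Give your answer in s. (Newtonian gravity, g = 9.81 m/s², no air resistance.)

v₀ = 26.25 ft/s × 0.3048 = 8.001 m/s
t_total = 2 × v₀ / g = 2 × 8.001 / 9.81 = 1.631 s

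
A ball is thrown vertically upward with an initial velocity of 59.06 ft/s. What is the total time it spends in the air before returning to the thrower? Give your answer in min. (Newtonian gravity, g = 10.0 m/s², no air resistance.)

v₀ = 59.06 ft/s × 0.3048 = 18.0015 m/s
t_total = 2 × v₀ / g = 2 × 18.0015 / 10.0 = 3.6003 s
t_total = 3.6003 s / 60.0 = 0.06 min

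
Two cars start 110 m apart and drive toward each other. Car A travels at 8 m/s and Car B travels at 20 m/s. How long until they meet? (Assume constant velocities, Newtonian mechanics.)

Combined speed: v_combined = 8 + 20 = 28 m/s
Time to meet: t = d/v_combined = 110/28 = 3.93 s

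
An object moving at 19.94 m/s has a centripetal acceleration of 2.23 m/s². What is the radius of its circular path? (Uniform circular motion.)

r = v²/a_c = 19.94²/2.23 = 178.3 m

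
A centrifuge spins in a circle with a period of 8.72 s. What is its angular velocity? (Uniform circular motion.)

ω = 2π/T = 2π/8.72 = 0.7205 rad/s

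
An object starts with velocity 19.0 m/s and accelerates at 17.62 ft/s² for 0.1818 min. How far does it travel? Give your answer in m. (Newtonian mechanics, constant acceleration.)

a = 17.62 ft/s² × 0.3048 = 5.37058 m/s²
t = 0.1818 min × 60.0 = 10.908 s
d = v₀ × t + ½ × a × t² = 19.0 × 10.908 + 0.5 × 5.37058 × 10.908² = 526.8 m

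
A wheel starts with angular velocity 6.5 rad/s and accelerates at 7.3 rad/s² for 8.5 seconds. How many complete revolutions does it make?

θ = ω₀t + ½αt² = 6.5×8.5 + ½×7.3×8.5² = 318.9625 rad
Total revolutions = θ/(2π) = 318.9625/(2π) = 50.76
Complete revolutions = ⌊50.76⌋ = 50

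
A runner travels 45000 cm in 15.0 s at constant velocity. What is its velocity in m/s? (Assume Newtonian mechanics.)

d = 45000 cm × 0.01 = 450.0 m
v = d / t = 450.0 / 15.0 = 30.0 m/s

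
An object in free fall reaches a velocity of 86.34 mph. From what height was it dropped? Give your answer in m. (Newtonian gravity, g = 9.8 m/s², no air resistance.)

v = 86.34 mph × 0.44704 = 38.5974 m/s
h = v² / (2g) = 38.5974² / (2 × 9.8) = 76.01 m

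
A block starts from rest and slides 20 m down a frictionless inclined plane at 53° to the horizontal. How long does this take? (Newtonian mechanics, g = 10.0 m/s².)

a = g sin(θ) = 10.0 × sin(53°) = 7.9864 m/s²
t = √(2d/a) = √(2 × 20 / 7.9864) = 2.24 s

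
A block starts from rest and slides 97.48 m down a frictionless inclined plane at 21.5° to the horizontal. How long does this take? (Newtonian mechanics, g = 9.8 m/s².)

a = g sin(θ) = 9.8 × sin(21.5°) = 3.5917 m/s²
t = √(2d/a) = √(2 × 97.48 / 3.5917) = 7.37 s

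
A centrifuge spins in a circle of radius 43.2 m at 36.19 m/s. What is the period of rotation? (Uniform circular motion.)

T = 2πr/v = 2π×43.2/36.19 = 7.5 s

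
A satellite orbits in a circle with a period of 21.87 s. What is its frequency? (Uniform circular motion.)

f = 1/T = 1/21.87 = 0.0457 Hz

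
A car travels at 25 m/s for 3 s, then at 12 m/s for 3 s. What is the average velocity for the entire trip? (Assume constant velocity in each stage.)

d₁ = v₁t₁ = 25 × 3 = 75 m
d₂ = v₂t₂ = 12 × 3 = 36 m
d_total = 111 m, t_total = 6 s
v_avg = d_total/t_total = 111/6 = 18.5 m/s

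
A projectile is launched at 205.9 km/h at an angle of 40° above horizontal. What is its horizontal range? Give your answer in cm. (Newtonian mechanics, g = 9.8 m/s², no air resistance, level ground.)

v₀ = 205.9 km/h × 0.2777777777777778 = 57.1944 m/s
R = v₀² × sin(2θ) / g = 57.1944² × sin(2 × 40°) / 9.8 = 3271.2 × 0.984808 / 9.8 = 328.725 m
R = 328.725 m / 0.01 = 32870 cm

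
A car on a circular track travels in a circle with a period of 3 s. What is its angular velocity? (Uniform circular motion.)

ω = 2π/T = 2π/3 = 2.0944 rad/s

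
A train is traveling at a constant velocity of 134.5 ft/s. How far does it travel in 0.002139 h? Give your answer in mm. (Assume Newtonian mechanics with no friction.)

v = 134.5 ft/s × 0.3048 = 40.9956 m/s
t = 0.002139 h × 3600.0 = 7.7004 s
d = v × t = 40.9956 × 7.7004 = 315.683 m
d = 315.683 m / 0.001 = 315700 mm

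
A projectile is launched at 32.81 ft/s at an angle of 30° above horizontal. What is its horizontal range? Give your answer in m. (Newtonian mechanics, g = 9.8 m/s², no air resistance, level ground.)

v₀ = 32.81 ft/s × 0.3048 = 10.0005 m/s
R = v₀² × sin(2θ) / g = 10.0005² × sin(2 × 30°) / 9.8 = 100.01 × 0.866025 / 9.8 = 8.838 m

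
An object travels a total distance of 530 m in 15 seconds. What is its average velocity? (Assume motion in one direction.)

v_avg = Δd / Δt = 530 / 15 = 35.33 m/s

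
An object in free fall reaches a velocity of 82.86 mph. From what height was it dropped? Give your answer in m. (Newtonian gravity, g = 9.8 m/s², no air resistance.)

v = 82.86 mph × 0.44704 = 37.0417 m/s
h = v² / (2g) = 37.0417² / (2 × 9.8) = 70.0 m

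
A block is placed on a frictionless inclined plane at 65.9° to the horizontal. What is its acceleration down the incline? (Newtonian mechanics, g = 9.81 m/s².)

a = g sin(θ) = 9.81 × sin(65.9°) = 9.81 × 0.9128 = 8.95 m/s²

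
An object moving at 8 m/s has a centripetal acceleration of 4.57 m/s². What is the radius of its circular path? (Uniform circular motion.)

r = v²/a_c = 8²/4.57 = 14.0 m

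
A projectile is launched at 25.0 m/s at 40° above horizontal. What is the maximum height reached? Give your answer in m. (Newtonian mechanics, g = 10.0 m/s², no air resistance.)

H = v₀² × sin²(θ) / (2g) = 25.0² × sin(40°)² / (2 × 10.0) = 625.0 × 0.413176 / 20.0 = 12.91 m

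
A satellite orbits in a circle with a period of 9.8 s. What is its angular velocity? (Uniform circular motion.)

ω = 2π/T = 2π/9.8 = 0.6411 rad/s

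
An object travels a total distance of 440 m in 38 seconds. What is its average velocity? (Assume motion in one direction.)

v_avg = Δd / Δt = 440 / 38 = 11.58 m/s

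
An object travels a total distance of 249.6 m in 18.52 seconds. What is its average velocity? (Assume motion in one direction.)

v_avg = Δd / Δt = 249.6 / 18.52 = 13.48 m/s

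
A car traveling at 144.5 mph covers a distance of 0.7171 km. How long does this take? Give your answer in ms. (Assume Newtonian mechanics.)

d = 0.7171 km × 1000.0 = 717.1 m
v = 144.5 mph × 0.44704 = 64.5973 m/s
t = d / v = 717.1 / 64.5973 = 11.1011 s
t = 11.1011 s / 0.001 = 11100 ms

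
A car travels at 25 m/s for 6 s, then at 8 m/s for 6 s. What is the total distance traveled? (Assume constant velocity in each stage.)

d₁ = v₁t₁ = 25 × 6 = 150 m
d₂ = v₂t₂ = 8 × 6 = 48 m
d_total = 150 + 48 = 198 m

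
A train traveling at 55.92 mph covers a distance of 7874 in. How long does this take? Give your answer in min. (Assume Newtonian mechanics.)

d = 7874 in × 0.0254 = 200.0 m
v = 55.92 mph × 0.44704 = 24.9985 m/s
t = d / v = 200.0 / 24.9985 = 8.00048 s
t = 8.00048 s / 60.0 = 0.1333 min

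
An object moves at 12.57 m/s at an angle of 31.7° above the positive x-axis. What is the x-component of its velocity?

vₓ = v cos(θ) = 12.57 × cos(31.7°) = 10.69 m/s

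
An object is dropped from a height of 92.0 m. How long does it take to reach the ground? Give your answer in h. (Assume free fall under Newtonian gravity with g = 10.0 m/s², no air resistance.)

t = √(2h/g) = √(2 × 92.0 / 10.0) = 4.28952 s
t = 4.28952 s / 3600.0 = 0.001192 h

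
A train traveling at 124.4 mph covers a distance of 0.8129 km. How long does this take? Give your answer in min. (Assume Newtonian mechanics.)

d = 0.8129 km × 1000.0 = 812.9 m
v = 124.4 mph × 0.44704 = 55.6118 m/s
t = d / v = 812.9 / 55.6118 = 14.6174 s
t = 14.6174 s / 60.0 = 0.2436 min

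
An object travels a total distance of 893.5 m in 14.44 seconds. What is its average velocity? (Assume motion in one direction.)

v_avg = Δd / Δt = 893.5 / 14.44 = 61.88 m/s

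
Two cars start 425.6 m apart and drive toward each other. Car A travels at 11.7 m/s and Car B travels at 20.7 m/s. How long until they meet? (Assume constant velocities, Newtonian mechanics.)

Combined speed: v_combined = 11.7 + 20.7 = 32.4 m/s
Time to meet: t = d/v_combined = 425.6/32.4 = 13.14 s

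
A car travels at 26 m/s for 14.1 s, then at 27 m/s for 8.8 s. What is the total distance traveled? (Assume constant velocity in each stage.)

d₁ = v₁t₁ = 26 × 14.1 = 366.6 m
d₂ = v₂t₂ = 27 × 8.8 = 237.6 m
d_total = 366.6 + 237.6 = 604.2 m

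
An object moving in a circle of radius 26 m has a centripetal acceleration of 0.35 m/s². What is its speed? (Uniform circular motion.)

v = √(a_c × r) = √(0.35 × 26) = 3.02 m/s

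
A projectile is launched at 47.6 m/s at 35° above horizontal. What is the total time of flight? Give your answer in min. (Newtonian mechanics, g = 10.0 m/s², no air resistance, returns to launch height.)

T = 2 × v₀ × sin(θ) / g = 2 × 47.6 × sin(35°) / 10.0 = 2 × 47.6 × 0.573576 / 10.0 = 5.46044 s
T = 5.46044 s / 60.0 = 0.09101 min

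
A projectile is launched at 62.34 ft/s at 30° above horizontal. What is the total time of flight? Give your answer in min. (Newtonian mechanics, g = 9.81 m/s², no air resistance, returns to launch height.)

v₀ = 62.34 ft/s × 0.3048 = 19.0012 m/s
T = 2 × v₀ × sin(θ) / g = 2 × 19.0012 × sin(30°) / 9.81 = 2 × 19.0012 × 0.5 / 9.81 = 1.93692 s
T = 1.93692 s / 60.0 = 0.03228 min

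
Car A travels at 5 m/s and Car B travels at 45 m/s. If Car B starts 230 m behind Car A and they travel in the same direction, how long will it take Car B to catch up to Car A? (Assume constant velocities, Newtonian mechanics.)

Relative speed: v_rel = 45 - 5 = 40 m/s
Time to catch: t = d₀/v_rel = 230/40 = 5.75 s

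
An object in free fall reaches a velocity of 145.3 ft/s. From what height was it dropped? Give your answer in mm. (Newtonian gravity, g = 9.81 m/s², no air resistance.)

v = 145.3 ft/s × 0.3048 = 44.2874 m/s
h = v² / (2g) = 44.2874² / (2 × 9.81) = 99.9681 m
h = 99.9681 m / 0.001 = 99970 mm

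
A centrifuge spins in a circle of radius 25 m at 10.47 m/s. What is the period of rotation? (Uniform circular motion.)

T = 2πr/v = 2π×25/10.47 = 15.0 s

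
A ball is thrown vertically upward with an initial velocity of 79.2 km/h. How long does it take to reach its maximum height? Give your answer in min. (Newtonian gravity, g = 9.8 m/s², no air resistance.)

v₀ = 79.2 km/h × 0.2777777777777778 = 22.0 m/s
t_up = v₀ / g = 22.0 / 9.8 = 2.2449 s
t_up = 2.2449 s / 60.0 = 0.03741 min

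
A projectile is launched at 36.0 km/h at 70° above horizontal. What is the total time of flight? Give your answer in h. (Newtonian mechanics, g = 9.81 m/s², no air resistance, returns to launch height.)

v₀ = 36.0 km/h × 0.2777777777777778 = 10.0 m/s
T = 2 × v₀ × sin(θ) / g = 2 × 10.0 × sin(70°) / 9.81 = 2 × 10.0 × 0.939693 / 9.81 = 1.91579 s
T = 1.91579 s / 3600.0 = 0.0005322 h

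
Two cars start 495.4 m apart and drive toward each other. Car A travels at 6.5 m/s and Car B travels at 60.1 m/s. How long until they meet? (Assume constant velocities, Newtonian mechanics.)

Combined speed: v_combined = 6.5 + 60.1 = 66.6 m/s
Time to meet: t = d/v_combined = 495.4/66.6 = 7.44 s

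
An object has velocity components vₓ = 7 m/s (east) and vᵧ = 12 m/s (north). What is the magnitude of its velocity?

|v| = √(vₓ² + vᵧ²) = √(7² + 12²) = √(193) = 13.89 m/s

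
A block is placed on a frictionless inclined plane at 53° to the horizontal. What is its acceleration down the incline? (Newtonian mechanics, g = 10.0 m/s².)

a = g sin(θ) = 10.0 × sin(53°) = 10.0 × 0.7986 = 7.99 m/s²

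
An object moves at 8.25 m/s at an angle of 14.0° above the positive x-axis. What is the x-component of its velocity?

vₓ = v cos(θ) = 8.25 × cos(14.0°) = 8.0 m/s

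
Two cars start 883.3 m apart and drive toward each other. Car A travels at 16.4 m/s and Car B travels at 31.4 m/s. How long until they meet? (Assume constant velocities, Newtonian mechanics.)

Combined speed: v_combined = 16.4 + 31.4 = 47.8 m/s
Time to meet: t = d/v_combined = 883.3/47.8 = 18.48 s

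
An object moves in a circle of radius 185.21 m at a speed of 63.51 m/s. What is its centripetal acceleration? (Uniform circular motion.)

a_c = v²/r = 63.51²/185.21 = 4033.5201/185.21 = 21.78 m/s²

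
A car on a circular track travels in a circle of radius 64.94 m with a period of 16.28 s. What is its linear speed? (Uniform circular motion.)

v = 2πr/T = 2π×64.94/16.28 = 25.06 m/s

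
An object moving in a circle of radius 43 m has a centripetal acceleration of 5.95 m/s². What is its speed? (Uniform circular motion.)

v = √(a_c × r) = √(5.95 × 43) = 16.0 m/s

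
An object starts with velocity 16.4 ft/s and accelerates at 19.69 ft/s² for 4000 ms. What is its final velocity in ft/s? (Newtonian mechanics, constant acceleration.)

v₀ = 16.4 ft/s × 0.3048 = 4.99872 m/s
a = 19.69 ft/s² × 0.3048 = 6.00151 m/s²
t = 4000 ms × 0.001 = 4.0 s
v = v₀ + a × t = 4.99872 + 6.00151 × 4.0 = 29.0048 m/s
v = 29.0048 m/s / 0.3048 = 95.16 ft/s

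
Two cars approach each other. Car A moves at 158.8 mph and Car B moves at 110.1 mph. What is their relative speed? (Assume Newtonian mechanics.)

v_rel = v_A + v_B = 158.8 + 110.1 = 268.9 mph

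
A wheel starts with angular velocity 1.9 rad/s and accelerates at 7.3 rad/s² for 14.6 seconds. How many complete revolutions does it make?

θ = ω₀t + ½αt² = 1.9×14.6 + ½×7.3×14.6² = 805.774 rad
Total revolutions = θ/(2π) = 805.774/(2π) = 128.24
Complete revolutions = ⌊128.24⌋ = 128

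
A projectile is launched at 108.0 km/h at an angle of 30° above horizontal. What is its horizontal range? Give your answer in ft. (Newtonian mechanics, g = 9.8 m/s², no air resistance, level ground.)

v₀ = 108.0 km/h × 0.2777777777777778 = 30.0 m/s
R = v₀² × sin(2θ) / g = 30.0² × sin(2 × 30°) / 9.8 = 900.0 × 0.866025 / 9.8 = 79.5329 m
R = 79.5329 m / 0.3048 = 260.9 ft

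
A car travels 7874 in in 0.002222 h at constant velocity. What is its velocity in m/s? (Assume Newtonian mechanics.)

d = 7874 in × 0.0254 = 200.0 m
t = 0.002222 h × 3600.0 = 7.9992 s
v = d / t = 200.0 / 7.9992 = 25.0 m/s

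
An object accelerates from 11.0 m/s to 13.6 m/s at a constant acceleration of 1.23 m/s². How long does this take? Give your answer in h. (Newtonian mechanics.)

t = (v - v₀) / a = (13.6 - 11.0) / 1.23 = 2.11382 s
t = 2.11382 s / 3600.0 = 0.0005872 h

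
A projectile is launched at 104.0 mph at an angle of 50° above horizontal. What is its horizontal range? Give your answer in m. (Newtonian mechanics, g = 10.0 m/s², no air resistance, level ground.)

v₀ = 104.0 mph × 0.44704 = 46.4922 m/s
R = v₀² × sin(2θ) / g = 46.4922² × sin(2 × 50°) / 10.0 = 2161.52 × 0.984808 / 10.0 = 212.9 m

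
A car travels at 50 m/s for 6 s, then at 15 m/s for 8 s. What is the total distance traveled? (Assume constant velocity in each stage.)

d₁ = v₁t₁ = 50 × 6 = 300 m
d₂ = v₂t₂ = 15 × 8 = 120 m
d_total = 300 + 120 = 420 m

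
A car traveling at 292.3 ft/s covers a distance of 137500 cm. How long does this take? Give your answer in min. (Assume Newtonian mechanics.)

d = 137500 cm × 0.01 = 1375.0 m
v = 292.3 ft/s × 0.3048 = 89.093 m/s
t = d / v = 1375.0 / 89.093 = 15.4333 s
t = 15.4333 s / 60.0 = 0.2572 min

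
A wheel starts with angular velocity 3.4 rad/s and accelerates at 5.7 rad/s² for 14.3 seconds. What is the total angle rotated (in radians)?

θ = ω₀t + ½αt² = 3.4×14.3 + ½×5.7×14.3² = 631.42 rad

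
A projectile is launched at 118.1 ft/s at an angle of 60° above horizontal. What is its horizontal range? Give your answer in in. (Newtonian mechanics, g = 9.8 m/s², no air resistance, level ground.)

v₀ = 118.1 ft/s × 0.3048 = 35.9969 m/s
R = v₀² × sin(2θ) / g = 35.9969² × sin(2 × 60°) / 9.8 = 1295.78 × 0.866025 / 9.8 = 114.508 m
R = 114.508 m / 0.0254 = 4508 in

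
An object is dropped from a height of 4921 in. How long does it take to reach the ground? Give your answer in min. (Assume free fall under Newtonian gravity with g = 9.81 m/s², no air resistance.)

h = 4921 in × 0.0254 = 124.993 m
t = √(2h/g) = √(2 × 124.993 / 9.81) = 5.04805 s
t = 5.04805 s / 60.0 = 0.08413 min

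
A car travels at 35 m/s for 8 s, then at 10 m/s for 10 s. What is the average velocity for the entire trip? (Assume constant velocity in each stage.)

d₁ = v₁t₁ = 35 × 8 = 280 m
d₂ = v₂t₂ = 10 × 10 = 100 m
d_total = 380 m, t_total = 18 s
v_avg = d_total/t_total = 380/18 = 21.11 m/s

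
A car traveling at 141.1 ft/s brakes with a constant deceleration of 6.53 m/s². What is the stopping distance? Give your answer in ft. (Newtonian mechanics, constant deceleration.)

v₀ = 141.1 ft/s × 0.3048 = 43.00728 m/s
d = v₀² / (2a) = 43.00728² / (2 × 6.53) = 1849.626 / 13.06 = 141.6253 m
d = 141.6253 m / 0.3048 = 464.6 ft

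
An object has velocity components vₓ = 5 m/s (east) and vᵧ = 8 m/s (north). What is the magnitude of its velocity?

|v| = √(vₓ² + vᵧ²) = √(5² + 8²) = √(89) = 9.43 m/s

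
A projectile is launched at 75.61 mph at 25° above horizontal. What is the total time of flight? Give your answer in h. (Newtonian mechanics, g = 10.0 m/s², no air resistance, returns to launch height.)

v₀ = 75.61 mph × 0.44704 = 33.8007 m/s
T = 2 × v₀ × sin(θ) / g = 2 × 33.8007 × sin(25°) / 10.0 = 2 × 33.8007 × 0.422618 / 10.0 = 2.85696 s
T = 2.85696 s / 3600.0 = 0.0007936 h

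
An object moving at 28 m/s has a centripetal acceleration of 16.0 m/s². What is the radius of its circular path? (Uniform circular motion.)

r = v²/a_c = 28²/16.0 = 49.0 m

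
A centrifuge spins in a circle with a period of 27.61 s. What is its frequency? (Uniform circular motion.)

f = 1/T = 1/27.61 = 0.0362 Hz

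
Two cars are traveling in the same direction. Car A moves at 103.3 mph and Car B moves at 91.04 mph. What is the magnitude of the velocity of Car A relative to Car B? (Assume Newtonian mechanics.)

v_rel = |v_A - v_B| = |103.3 - 91.04| = 12.26 mph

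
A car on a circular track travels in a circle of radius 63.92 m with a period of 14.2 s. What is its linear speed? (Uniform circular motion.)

v = 2πr/T = 2π×63.92/14.2 = 28.28 m/s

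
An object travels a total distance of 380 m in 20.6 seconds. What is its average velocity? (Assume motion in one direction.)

v_avg = Δd / Δt = 380 / 20.6 = 18.45 m/s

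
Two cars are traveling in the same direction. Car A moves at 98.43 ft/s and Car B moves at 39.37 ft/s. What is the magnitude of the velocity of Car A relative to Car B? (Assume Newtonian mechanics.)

v_rel = |v_A - v_B| = |98.43 - 39.37| = 59.06 ft/s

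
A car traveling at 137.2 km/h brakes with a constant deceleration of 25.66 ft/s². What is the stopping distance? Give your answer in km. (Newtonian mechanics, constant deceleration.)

v₀ = 137.2 km/h × 0.2777777777777778 = 38.1111 m/s
a = 25.66 ft/s² × 0.3048 = 7.82117 m/s²
d = v₀² / (2a) = 38.1111² / (2 × 7.82117) = 1452.46 / 15.6423 = 92.8546 m
d = 92.8546 m / 1000.0 = 0.09285 km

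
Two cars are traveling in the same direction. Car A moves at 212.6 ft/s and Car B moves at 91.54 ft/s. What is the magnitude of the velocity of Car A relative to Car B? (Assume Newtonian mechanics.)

v_rel = |v_A - v_B| = |212.6 - 91.54| = 121.06 ft/s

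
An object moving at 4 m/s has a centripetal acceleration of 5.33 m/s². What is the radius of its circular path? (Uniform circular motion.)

r = v²/a_c = 4²/5.33 = 3.0 m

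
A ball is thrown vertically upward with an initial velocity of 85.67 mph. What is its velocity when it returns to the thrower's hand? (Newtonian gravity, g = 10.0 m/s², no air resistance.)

By conservation of energy (no air resistance), the ball returns to the throw height with the same speed as launch, but directed downward.
|v_ground| = v₀ = 85.67 mph
v_ground = 85.67 mph (downward)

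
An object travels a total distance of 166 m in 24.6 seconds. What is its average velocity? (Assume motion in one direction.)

v_avg = Δd / Δt = 166 / 24.6 = 6.75 m/s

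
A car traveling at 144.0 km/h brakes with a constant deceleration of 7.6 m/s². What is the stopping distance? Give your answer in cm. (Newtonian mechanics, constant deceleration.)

v₀ = 144.0 km/h × 0.2777777777777778 = 40.0 m/s
d = v₀² / (2a) = 40.0² / (2 × 7.6) = 1600.0 / 15.2 = 105.263 m
d = 105.263 m / 0.01 = 10530 cm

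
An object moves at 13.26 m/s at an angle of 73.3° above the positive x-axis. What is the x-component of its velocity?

vₓ = v cos(θ) = 13.26 × cos(73.3°) = 3.81 m/s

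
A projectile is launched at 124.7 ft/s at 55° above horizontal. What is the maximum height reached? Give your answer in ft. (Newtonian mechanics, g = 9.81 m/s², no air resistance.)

v₀ = 124.7 ft/s × 0.3048 = 38.0086 m/s
H = v₀² × sin²(θ) / (2g) = 38.0086² × sin(55°)² / (2 × 9.81) = 1444.65 × 0.67101 / 19.62 = 49.4075 m
H = 49.4075 m / 0.3048 = 162.1 ft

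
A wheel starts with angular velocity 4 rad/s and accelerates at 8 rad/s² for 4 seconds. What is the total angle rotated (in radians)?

θ = ω₀t + ½αt² = 4×4 + ½×8×4² = 80.0 rad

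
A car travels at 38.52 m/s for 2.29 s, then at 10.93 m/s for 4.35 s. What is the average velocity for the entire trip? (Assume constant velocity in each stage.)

d₁ = v₁t₁ = 38.52 × 2.29 = 88.2108 m
d₂ = v₂t₂ = 10.93 × 4.35 = 47.5455 m
d_total = 135.7563 m, t_total = 6.64 s
v_avg = d_total/t_total = 135.7563/6.64 = 20.45 m/s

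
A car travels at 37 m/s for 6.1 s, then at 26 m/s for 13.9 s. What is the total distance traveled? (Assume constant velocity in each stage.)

d₁ = v₁t₁ = 37 × 6.1 = 225.7 m
d₂ = v₂t₂ = 26 × 13.9 = 361.4 m
d_total = 225.7 + 361.4 = 587.1 m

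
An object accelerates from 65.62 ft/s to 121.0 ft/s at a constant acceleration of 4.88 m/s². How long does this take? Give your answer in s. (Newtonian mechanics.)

v₀ = 65.62 ft/s × 0.3048 = 20.001 m/s
v = 121.0 ft/s × 0.3048 = 36.8808 m/s
t = (v - v₀) / a = (36.8808 - 20.001) / 4.88 = 3.459 s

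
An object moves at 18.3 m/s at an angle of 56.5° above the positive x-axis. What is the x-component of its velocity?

vₓ = v cos(θ) = 18.3 × cos(56.5°) = 10.1 m/s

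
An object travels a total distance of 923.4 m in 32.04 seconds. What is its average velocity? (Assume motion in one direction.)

v_avg = Δd / Δt = 923.4 / 32.04 = 28.82 m/s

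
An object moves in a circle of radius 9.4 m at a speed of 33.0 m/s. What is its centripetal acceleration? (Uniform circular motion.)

a_c = v²/r = 33.0²/9.4 = 1089.0/9.4 = 115.85 m/s²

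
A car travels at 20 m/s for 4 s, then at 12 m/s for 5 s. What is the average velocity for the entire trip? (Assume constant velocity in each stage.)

d₁ = v₁t₁ = 20 × 4 = 80 m
d₂ = v₂t₂ = 12 × 5 = 60 m
d_total = 140 m, t_total = 9 s
v_avg = d_total/t_total = 140/9 = 15.56 m/s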